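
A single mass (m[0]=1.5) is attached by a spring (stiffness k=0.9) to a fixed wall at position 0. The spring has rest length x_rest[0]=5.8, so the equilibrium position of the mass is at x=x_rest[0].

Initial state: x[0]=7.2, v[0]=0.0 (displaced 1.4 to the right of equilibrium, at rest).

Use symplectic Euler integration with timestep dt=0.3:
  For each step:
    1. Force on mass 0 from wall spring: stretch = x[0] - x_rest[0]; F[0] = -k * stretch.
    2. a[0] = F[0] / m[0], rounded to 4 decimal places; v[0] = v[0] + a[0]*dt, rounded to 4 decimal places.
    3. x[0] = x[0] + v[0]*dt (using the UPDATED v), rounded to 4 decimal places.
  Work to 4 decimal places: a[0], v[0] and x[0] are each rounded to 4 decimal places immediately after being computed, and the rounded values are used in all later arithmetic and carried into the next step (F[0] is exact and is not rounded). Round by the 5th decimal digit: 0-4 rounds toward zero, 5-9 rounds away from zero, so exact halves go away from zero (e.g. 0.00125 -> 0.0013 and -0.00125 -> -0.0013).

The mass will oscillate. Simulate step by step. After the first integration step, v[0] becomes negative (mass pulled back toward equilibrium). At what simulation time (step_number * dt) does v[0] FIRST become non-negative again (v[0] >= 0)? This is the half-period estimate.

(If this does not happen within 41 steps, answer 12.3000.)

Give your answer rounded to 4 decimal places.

Answer: 4.2000

Derivation:
Step 0: x=[7.2000] v=[0.0000]
Step 1: x=[7.1244] v=[-0.2520]
Step 2: x=[6.9773] v=[-0.4904]
Step 3: x=[6.7666] v=[-0.7023]
Step 4: x=[6.5037] v=[-0.8763]
Step 5: x=[6.2028] v=[-1.0030]
Step 6: x=[5.8802] v=[-1.0755]
Step 7: x=[5.5532] v=[-1.0899]
Step 8: x=[5.2396] v=[-1.0455]
Step 9: x=[4.9562] v=[-0.9446]
Step 10: x=[4.7184] v=[-0.7927]
Step 11: x=[4.5390] v=[-0.5980]
Step 12: x=[4.4277] v=[-0.3710]
Step 13: x=[4.3905] v=[-0.1240]
Step 14: x=[4.4294] v=[0.1297]
First v>=0 after going negative at step 14, time=4.2000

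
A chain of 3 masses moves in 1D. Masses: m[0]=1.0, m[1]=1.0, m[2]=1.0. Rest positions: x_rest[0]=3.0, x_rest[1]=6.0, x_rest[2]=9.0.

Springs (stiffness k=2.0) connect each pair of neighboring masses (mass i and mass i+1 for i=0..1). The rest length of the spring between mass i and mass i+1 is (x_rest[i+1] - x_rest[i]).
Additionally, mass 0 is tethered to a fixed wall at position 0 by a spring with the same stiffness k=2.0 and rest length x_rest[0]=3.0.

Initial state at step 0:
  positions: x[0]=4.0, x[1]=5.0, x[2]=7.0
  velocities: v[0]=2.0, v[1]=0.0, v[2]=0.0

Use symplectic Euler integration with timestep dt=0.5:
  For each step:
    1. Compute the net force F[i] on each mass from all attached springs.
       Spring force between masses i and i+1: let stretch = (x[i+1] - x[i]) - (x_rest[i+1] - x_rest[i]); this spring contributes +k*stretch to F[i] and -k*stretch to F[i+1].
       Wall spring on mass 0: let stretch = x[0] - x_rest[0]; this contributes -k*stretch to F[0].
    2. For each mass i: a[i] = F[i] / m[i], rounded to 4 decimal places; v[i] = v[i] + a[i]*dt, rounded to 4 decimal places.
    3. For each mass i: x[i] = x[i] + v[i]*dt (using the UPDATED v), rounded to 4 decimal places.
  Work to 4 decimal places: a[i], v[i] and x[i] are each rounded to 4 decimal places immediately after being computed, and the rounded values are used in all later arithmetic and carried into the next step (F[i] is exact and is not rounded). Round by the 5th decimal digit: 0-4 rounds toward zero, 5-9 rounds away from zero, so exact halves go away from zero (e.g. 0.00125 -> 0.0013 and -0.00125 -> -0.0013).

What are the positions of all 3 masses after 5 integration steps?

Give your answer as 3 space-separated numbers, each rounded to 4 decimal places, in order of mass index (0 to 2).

Step 0: x=[4.0000 5.0000 7.0000] v=[2.0000 0.0000 0.0000]
Step 1: x=[3.5000 5.5000 7.5000] v=[-1.0000 1.0000 1.0000]
Step 2: x=[2.2500 6.0000 8.5000] v=[-2.5000 1.0000 2.0000]
Step 3: x=[1.7500 5.8750 9.7500] v=[-1.0000 -0.2500 2.5000]
Step 4: x=[2.4375 5.6250 10.5625] v=[1.3750 -0.5000 1.6250]
Step 5: x=[3.5000 6.2500 10.4063] v=[2.1250 1.2500 -0.3125]

Answer: 3.5000 6.2500 10.4063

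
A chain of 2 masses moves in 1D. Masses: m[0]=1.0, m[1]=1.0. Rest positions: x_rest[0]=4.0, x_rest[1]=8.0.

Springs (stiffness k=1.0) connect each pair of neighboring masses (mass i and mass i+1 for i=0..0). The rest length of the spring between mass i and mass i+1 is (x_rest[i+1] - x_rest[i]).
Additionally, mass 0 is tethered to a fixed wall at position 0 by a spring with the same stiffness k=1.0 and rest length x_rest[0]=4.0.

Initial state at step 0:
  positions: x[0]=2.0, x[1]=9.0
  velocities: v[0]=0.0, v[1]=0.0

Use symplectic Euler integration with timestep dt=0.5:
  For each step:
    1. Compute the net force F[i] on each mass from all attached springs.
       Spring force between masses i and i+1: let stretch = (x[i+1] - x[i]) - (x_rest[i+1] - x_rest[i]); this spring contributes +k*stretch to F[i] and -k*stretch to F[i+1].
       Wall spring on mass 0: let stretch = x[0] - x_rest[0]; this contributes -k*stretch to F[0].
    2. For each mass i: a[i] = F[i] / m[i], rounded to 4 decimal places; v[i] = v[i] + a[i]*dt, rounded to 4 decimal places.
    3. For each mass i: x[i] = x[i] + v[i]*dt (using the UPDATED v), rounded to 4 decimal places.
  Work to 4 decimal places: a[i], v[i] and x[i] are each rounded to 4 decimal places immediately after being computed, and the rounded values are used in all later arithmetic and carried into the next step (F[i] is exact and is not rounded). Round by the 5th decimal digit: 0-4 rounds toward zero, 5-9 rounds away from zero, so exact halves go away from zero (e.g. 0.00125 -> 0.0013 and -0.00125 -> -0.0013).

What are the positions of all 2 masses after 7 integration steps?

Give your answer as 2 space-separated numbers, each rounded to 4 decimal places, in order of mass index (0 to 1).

Answer: 2.0032 9.3981

Derivation:
Step 0: x=[2.0000 9.0000] v=[0.0000 0.0000]
Step 1: x=[3.2500 8.2500] v=[2.5000 -1.5000]
Step 2: x=[4.9375 7.2500] v=[3.3750 -2.0000]
Step 3: x=[5.9688 6.6719] v=[2.0625 -1.1563]
Step 4: x=[5.6836 6.9180] v=[-0.5704 0.4922]
Step 5: x=[4.2861 7.8555] v=[-2.7950 1.8750]
Step 6: x=[2.7094 8.9007] v=[-3.1534 2.0903]
Step 7: x=[2.0032 9.3981] v=[-1.4125 0.9947]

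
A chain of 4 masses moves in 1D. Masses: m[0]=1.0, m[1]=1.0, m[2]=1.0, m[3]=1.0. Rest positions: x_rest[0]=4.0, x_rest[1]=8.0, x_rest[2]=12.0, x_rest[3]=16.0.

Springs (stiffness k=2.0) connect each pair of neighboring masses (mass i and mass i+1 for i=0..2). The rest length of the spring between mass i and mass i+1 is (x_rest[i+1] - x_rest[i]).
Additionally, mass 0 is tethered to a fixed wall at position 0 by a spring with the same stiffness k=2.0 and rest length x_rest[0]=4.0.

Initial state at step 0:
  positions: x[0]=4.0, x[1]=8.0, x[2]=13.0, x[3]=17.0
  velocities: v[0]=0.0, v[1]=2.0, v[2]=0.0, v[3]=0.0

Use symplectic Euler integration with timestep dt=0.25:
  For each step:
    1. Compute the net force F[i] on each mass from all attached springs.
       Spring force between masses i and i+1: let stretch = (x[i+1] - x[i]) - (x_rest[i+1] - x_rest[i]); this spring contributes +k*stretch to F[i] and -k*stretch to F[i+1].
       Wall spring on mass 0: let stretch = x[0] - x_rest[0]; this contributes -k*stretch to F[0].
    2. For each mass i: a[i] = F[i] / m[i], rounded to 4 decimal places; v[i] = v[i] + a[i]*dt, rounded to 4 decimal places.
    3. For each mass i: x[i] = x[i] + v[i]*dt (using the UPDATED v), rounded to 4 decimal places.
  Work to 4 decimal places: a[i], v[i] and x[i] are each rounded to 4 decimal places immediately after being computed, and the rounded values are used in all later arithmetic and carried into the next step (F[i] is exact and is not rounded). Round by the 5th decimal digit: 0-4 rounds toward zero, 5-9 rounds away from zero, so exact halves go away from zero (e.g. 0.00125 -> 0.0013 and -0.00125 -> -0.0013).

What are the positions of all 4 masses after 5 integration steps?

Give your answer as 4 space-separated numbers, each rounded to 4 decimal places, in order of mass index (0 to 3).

Step 0: x=[4.0000 8.0000 13.0000 17.0000] v=[0.0000 2.0000 0.0000 0.0000]
Step 1: x=[4.0000 8.6250 12.8750 17.0000] v=[0.0000 2.5000 -0.5000 0.0000]
Step 2: x=[4.0781 9.2031 12.7344 16.9844] v=[0.3125 2.3125 -0.5625 -0.0625]
Step 3: x=[4.2871 9.5820 12.6836 16.9375] v=[0.8360 1.5157 -0.2032 -0.1875]
Step 4: x=[4.6221 9.6868 12.7769 16.8589] v=[1.3399 0.4191 0.3730 -0.3145]
Step 5: x=[5.0124 9.5448 12.9942 16.7700] v=[1.5612 -0.5682 0.8690 -0.3555]

Answer: 5.0124 9.5448 12.9942 16.7700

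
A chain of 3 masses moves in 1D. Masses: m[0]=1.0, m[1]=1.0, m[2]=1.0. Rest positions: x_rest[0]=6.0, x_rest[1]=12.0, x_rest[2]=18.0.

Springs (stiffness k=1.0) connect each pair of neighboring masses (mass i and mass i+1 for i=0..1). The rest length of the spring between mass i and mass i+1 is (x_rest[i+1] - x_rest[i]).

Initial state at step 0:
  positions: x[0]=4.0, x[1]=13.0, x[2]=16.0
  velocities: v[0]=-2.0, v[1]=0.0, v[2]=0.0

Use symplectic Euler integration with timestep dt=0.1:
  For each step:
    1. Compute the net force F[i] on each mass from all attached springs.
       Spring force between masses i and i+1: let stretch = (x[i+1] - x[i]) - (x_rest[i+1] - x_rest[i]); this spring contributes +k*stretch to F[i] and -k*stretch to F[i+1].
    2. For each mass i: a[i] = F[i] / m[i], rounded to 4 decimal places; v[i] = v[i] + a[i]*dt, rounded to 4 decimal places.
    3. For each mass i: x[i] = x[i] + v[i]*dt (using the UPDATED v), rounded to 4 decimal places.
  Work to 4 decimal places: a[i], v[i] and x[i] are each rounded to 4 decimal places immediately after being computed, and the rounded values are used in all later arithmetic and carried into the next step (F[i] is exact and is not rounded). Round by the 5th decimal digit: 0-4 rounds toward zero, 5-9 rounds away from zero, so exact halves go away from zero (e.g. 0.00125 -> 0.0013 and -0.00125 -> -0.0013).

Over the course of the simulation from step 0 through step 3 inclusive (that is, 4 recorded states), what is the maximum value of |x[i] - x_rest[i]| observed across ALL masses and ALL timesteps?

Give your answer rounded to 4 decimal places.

Step 0: x=[4.0000 13.0000 16.0000] v=[-2.0000 0.0000 0.0000]
Step 1: x=[3.8300 12.9400 16.0300] v=[-1.7000 -0.6000 0.3000]
Step 2: x=[3.6911 12.8198 16.0891] v=[-1.3890 -1.2020 0.5910]
Step 3: x=[3.5835 12.6410 16.1755] v=[-1.0761 -1.7879 0.8641]
Max displacement = 2.4165

Answer: 2.4165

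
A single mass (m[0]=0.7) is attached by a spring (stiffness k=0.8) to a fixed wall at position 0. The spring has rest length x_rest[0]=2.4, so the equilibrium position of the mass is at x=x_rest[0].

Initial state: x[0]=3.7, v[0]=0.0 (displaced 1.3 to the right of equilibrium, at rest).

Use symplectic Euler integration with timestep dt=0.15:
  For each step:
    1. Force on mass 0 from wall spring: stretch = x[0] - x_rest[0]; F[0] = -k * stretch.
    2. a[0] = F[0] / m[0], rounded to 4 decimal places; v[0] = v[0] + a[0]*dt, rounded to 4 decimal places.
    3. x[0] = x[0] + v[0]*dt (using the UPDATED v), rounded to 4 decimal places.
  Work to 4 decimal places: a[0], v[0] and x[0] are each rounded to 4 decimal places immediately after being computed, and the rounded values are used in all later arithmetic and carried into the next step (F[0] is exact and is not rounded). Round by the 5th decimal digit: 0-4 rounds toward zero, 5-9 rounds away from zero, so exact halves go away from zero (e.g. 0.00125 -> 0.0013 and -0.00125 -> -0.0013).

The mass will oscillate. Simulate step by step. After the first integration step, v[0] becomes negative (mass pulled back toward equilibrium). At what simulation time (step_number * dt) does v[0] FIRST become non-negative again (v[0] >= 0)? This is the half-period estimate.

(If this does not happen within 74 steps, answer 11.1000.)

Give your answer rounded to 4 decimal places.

Step 0: x=[3.7000] v=[0.0000]
Step 1: x=[3.6666] v=[-0.2229]
Step 2: x=[3.6006] v=[-0.4400]
Step 3: x=[3.5037] v=[-0.6458]
Step 4: x=[3.3785] v=[-0.8350]
Step 5: x=[3.2281] v=[-1.0027]
Step 6: x=[3.0564] v=[-1.1447]
Step 7: x=[2.8678] v=[-1.2572]
Step 8: x=[2.6672] v=[-1.3374]
Step 9: x=[2.4597] v=[-1.3832]
Step 10: x=[2.2507] v=[-1.3934]
Step 11: x=[2.0455] v=[-1.3678]
Step 12: x=[1.8495] v=[-1.3070]
Step 13: x=[1.6676] v=[-1.2126]
Step 14: x=[1.5045] v=[-1.0871]
Step 15: x=[1.3645] v=[-0.9336]
Step 16: x=[1.2511] v=[-0.7561]
Step 17: x=[1.1672] v=[-0.5592]
Step 18: x=[1.1150] v=[-0.3479]
Step 19: x=[1.0959] v=[-0.1276]
Step 20: x=[1.1103] v=[0.0960]
First v>=0 after going negative at step 20, time=3.0000

Answer: 3.0000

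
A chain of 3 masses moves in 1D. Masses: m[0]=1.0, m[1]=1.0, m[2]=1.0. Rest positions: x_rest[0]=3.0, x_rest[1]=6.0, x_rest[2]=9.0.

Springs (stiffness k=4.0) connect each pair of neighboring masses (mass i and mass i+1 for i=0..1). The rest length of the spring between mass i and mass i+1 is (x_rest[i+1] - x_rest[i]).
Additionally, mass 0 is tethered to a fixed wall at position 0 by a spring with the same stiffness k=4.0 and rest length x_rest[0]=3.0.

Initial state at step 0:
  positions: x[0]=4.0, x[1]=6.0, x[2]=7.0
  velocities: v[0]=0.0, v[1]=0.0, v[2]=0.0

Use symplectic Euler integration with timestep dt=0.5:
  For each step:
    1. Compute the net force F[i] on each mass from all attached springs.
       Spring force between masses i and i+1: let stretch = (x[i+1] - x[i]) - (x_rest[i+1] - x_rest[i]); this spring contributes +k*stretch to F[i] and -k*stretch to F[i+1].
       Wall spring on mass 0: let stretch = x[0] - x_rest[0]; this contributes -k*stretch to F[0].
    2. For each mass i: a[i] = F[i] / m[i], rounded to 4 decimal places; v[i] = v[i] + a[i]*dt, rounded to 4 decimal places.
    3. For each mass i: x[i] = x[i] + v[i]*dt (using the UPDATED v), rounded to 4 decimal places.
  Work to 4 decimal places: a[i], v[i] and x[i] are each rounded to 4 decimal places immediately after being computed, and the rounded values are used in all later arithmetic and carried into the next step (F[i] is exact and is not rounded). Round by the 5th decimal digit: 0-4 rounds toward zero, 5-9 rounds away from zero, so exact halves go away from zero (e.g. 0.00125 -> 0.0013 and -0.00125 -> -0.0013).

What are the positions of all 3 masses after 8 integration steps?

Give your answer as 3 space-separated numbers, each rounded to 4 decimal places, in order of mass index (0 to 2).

Step 0: x=[4.0000 6.0000 7.0000] v=[0.0000 0.0000 0.0000]
Step 1: x=[2.0000 5.0000 9.0000] v=[-4.0000 -2.0000 4.0000]
Step 2: x=[1.0000 5.0000 10.0000] v=[-2.0000 0.0000 2.0000]
Step 3: x=[3.0000 6.0000 9.0000] v=[4.0000 2.0000 -2.0000]
Step 4: x=[5.0000 7.0000 8.0000] v=[4.0000 2.0000 -2.0000]
Step 5: x=[4.0000 7.0000 9.0000] v=[-2.0000 0.0000 2.0000]
Step 6: x=[2.0000 6.0000 11.0000] v=[-4.0000 -2.0000 4.0000]
Step 7: x=[2.0000 6.0000 11.0000] v=[0.0000 0.0000 0.0000]
Step 8: x=[4.0000 7.0000 9.0000] v=[4.0000 2.0000 -4.0000]

Answer: 4.0000 7.0000 9.0000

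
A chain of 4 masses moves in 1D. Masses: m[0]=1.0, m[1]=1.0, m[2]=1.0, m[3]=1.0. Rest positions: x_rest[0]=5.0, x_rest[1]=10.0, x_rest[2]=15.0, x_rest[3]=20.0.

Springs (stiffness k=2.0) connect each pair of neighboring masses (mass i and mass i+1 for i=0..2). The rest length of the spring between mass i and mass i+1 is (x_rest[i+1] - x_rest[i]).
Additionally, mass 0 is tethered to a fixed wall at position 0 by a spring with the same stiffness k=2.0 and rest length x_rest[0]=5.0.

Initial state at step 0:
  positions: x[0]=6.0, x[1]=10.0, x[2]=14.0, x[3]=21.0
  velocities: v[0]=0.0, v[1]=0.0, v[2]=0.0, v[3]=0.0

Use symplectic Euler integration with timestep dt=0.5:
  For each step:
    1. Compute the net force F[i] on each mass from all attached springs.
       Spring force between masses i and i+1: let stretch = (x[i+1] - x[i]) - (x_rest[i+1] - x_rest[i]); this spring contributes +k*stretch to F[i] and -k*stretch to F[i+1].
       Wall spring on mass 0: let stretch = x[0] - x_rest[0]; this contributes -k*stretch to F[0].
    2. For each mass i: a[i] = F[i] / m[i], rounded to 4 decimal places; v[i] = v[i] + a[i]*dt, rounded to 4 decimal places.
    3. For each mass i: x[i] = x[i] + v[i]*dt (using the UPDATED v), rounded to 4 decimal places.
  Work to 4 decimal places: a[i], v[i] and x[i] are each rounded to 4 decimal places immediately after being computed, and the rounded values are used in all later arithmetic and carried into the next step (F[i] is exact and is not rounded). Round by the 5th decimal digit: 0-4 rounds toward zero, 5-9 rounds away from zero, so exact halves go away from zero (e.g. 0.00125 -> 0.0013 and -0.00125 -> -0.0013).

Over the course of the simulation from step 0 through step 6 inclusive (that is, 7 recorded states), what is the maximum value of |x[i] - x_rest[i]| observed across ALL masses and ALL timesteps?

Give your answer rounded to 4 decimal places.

Answer: 1.5000

Derivation:
Step 0: x=[6.0000 10.0000 14.0000 21.0000] v=[0.0000 0.0000 0.0000 0.0000]
Step 1: x=[5.0000 10.0000 15.5000 20.0000] v=[-2.0000 0.0000 3.0000 -2.0000]
Step 2: x=[4.0000 10.2500 16.5000 19.2500] v=[-2.0000 0.5000 2.0000 -1.5000]
Step 3: x=[4.1250 10.5000 15.7500 19.6250] v=[0.2500 0.5000 -1.5000 0.7500]
Step 4: x=[5.3750 10.1875 14.3125 20.5625] v=[2.5000 -0.6250 -2.8750 1.8750]
Step 5: x=[6.3438 9.5313 13.9375 20.8750] v=[1.9375 -1.3125 -0.7500 0.6250]
Step 6: x=[5.7344 9.4844 14.8282 20.2188] v=[-1.2188 -0.0938 1.7813 -1.3125]
Max displacement = 1.5000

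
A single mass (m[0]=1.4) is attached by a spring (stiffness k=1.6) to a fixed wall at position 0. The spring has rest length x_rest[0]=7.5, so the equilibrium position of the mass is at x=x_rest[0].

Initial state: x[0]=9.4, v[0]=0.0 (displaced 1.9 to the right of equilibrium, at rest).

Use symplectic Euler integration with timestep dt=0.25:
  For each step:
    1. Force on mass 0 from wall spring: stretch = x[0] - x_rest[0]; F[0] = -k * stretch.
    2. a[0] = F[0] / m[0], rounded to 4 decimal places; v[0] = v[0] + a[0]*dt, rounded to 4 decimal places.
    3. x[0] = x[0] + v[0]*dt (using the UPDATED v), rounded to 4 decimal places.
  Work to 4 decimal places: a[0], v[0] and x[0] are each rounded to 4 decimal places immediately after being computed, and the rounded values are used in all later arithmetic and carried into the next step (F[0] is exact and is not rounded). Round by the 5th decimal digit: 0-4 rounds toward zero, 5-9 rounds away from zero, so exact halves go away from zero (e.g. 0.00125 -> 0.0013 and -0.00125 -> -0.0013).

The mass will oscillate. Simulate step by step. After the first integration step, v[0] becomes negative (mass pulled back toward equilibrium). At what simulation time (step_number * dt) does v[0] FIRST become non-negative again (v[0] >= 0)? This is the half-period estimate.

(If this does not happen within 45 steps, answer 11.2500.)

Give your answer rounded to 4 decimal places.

Answer: 3.0000

Derivation:
Step 0: x=[9.4000] v=[0.0000]
Step 1: x=[9.2643] v=[-0.5429]
Step 2: x=[9.0026] v=[-1.0470]
Step 3: x=[8.6335] v=[-1.4763]
Step 4: x=[8.1835] v=[-1.8002]
Step 5: x=[7.6846] v=[-1.9955]
Step 6: x=[7.1725] v=[-2.0483]
Step 7: x=[6.6838] v=[-1.9547]
Step 8: x=[6.2534] v=[-1.7215]
Step 9: x=[5.9121] v=[-1.3653]
Step 10: x=[5.6842] v=[-0.9116]
Step 11: x=[5.5860] v=[-0.3928]
Step 12: x=[5.6245] v=[0.1541]
First v>=0 after going negative at step 12, time=3.0000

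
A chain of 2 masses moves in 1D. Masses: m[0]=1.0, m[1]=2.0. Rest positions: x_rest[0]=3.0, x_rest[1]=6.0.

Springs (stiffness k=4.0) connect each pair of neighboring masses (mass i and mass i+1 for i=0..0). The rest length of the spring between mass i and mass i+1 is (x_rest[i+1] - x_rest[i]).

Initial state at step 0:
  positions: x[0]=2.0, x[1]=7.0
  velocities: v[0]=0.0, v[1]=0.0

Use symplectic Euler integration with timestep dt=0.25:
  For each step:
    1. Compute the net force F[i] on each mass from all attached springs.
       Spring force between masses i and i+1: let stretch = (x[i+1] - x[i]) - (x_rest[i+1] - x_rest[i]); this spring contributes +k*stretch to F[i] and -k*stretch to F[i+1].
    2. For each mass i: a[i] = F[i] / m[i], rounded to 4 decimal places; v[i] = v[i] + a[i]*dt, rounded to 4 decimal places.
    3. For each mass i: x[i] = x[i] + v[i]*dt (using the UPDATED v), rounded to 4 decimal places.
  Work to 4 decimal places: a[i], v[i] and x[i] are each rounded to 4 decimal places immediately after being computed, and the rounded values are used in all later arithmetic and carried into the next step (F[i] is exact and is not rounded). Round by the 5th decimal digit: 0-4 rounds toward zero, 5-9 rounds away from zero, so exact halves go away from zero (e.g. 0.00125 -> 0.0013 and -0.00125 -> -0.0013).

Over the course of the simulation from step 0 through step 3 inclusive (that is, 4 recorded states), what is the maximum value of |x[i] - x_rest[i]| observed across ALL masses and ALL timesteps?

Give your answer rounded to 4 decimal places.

Answer: 1.1328

Derivation:
Step 0: x=[2.0000 7.0000] v=[0.0000 0.0000]
Step 1: x=[2.5000 6.7500] v=[2.0000 -1.0000]
Step 2: x=[3.3125 6.3438] v=[3.2500 -1.6250]
Step 3: x=[4.1328 5.9336] v=[3.2813 -1.6407]
Max displacement = 1.1328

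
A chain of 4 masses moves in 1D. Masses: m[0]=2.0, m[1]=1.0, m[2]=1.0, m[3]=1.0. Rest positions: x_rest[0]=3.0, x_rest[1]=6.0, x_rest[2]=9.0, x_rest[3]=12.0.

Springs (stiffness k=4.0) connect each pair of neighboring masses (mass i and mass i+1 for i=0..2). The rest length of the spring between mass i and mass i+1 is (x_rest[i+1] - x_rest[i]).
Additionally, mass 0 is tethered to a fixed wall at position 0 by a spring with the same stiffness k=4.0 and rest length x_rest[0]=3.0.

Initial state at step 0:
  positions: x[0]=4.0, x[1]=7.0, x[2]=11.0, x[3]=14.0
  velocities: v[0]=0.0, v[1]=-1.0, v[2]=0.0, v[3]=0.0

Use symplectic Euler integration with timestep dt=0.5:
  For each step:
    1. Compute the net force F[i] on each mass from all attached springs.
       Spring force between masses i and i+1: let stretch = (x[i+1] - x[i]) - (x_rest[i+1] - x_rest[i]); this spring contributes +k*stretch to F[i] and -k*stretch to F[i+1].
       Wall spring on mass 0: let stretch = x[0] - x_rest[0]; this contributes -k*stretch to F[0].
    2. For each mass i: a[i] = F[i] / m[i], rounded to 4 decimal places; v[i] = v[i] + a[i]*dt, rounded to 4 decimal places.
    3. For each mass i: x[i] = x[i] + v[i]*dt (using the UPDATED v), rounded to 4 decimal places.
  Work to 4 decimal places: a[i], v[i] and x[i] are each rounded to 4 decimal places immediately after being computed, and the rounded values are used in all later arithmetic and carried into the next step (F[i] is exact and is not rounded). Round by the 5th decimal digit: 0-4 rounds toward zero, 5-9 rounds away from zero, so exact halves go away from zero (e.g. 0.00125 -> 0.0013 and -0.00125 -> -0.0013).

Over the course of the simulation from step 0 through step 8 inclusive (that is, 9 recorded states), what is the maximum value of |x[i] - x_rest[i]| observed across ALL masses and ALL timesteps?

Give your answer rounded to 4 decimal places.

Step 0: x=[4.0000 7.0000 11.0000 14.0000] v=[0.0000 -1.0000 0.0000 0.0000]
Step 1: x=[3.5000 7.5000 10.0000 14.0000] v=[-1.0000 1.0000 -2.0000 0.0000]
Step 2: x=[3.2500 6.5000 10.5000 13.0000] v=[-0.5000 -2.0000 1.0000 -2.0000]
Step 3: x=[3.0000 6.2500 9.5000 12.5000] v=[-0.5000 -0.5000 -2.0000 -1.0000]
Step 4: x=[2.8750 6.0000 8.2500 12.0000] v=[-0.2500 -0.5000 -2.5000 -1.0000]
Step 5: x=[2.8750 4.8750 8.5000 10.7500] v=[0.0000 -2.2500 0.5000 -2.5000]
Step 6: x=[2.4375 5.3750 7.3750 10.2500] v=[-0.8750 1.0000 -2.2500 -1.0000]
Step 7: x=[2.2500 4.9375 7.1250 9.8750] v=[-0.3750 -0.8750 -0.5000 -0.7500]
Step 8: x=[2.2813 4.0000 7.4375 9.7500] v=[0.0625 -1.8750 0.6250 -0.2500]
Max displacement = 2.2500

Answer: 2.2500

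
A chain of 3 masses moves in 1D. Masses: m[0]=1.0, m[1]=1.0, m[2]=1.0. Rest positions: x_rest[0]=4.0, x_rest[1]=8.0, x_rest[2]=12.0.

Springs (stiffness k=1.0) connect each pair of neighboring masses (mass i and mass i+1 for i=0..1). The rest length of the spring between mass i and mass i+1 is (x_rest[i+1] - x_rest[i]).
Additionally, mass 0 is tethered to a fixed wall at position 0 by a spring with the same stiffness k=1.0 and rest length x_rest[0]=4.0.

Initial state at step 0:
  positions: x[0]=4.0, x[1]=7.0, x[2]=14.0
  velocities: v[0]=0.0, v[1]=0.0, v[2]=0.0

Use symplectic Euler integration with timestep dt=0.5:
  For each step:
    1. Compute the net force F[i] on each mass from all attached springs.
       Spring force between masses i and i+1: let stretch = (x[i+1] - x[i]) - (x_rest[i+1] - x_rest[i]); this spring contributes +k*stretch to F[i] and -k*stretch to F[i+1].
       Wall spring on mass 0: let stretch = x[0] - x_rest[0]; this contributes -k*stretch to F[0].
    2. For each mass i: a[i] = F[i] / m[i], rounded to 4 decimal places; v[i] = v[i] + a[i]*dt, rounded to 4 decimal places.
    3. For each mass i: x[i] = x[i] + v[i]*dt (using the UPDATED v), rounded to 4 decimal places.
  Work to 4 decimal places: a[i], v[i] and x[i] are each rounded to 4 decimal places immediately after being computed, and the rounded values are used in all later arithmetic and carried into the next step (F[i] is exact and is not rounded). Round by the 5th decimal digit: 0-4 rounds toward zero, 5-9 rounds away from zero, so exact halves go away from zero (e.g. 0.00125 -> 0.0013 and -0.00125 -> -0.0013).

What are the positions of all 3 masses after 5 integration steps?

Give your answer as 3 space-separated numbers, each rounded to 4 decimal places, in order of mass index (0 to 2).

Step 0: x=[4.0000 7.0000 14.0000] v=[0.0000 0.0000 0.0000]
Step 1: x=[3.7500 8.0000 13.2500] v=[-0.5000 2.0000 -1.5000]
Step 2: x=[3.6250 9.2500 12.1875] v=[-0.2500 2.5000 -2.1250]
Step 3: x=[4.0000 9.8282 11.3906] v=[0.7500 1.1563 -1.5938]
Step 4: x=[4.8321 9.3399 11.2031] v=[1.6641 -0.9766 -0.3750]
Step 5: x=[5.5831 8.1905 11.5498] v=[1.5020 -2.2989 0.6934]

Answer: 5.5831 8.1905 11.5498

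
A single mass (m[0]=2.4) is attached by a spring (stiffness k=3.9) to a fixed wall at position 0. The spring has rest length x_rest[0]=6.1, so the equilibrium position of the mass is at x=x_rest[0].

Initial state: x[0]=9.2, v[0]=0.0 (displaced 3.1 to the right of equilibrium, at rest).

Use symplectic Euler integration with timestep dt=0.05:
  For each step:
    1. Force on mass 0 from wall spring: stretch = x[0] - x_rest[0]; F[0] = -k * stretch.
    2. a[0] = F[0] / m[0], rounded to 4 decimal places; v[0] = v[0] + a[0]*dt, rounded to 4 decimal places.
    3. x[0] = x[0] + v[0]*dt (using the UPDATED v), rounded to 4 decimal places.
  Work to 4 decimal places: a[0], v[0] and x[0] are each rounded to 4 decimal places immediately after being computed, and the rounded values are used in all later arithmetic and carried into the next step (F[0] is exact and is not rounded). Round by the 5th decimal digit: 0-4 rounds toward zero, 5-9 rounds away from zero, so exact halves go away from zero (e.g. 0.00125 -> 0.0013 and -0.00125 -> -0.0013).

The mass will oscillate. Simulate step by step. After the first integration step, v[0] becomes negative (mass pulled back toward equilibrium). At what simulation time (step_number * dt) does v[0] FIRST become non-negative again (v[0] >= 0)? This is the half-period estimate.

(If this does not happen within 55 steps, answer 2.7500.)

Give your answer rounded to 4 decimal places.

Answer: 2.5000

Derivation:
Step 0: x=[9.2000] v=[0.0000]
Step 1: x=[9.1874] v=[-0.2519]
Step 2: x=[9.1623] v=[-0.5028]
Step 3: x=[9.1247] v=[-0.7516]
Step 4: x=[9.0748] v=[-0.9974]
Step 5: x=[9.0128] v=[-1.2391]
Step 6: x=[8.9390] v=[-1.4758]
Step 7: x=[8.8537] v=[-1.7065]
Step 8: x=[8.7572] v=[-1.9302]
Step 9: x=[8.6499] v=[-2.1461]
Step 10: x=[8.5322] v=[-2.3533]
Step 11: x=[8.4047] v=[-2.5509]
Step 12: x=[8.2678] v=[-2.7382]
Step 13: x=[8.1221] v=[-2.9143]
Step 14: x=[7.9682] v=[-3.0786]
Step 15: x=[7.8067] v=[-3.2304]
Step 16: x=[7.6382] v=[-3.3691]
Step 17: x=[7.4635] v=[-3.4941]
Step 18: x=[7.2833] v=[-3.6049]
Step 19: x=[7.0983] v=[-3.7010]
Step 20: x=[6.9092] v=[-3.7821]
Step 21: x=[6.7168] v=[-3.8479]
Step 22: x=[6.5219] v=[-3.8980]
Step 23: x=[6.3253] v=[-3.9323]
Step 24: x=[6.1278] v=[-3.9506]
Step 25: x=[5.9302] v=[-3.9529]
Step 26: x=[5.7332] v=[-3.9391]
Step 27: x=[5.5377] v=[-3.9093]
Step 28: x=[5.3445] v=[-3.8636]
Step 29: x=[5.1544] v=[-3.8022]
Step 30: x=[4.9681] v=[-3.7254]
Step 31: x=[4.7864] v=[-3.6334]
Step 32: x=[4.6101] v=[-3.5267]
Step 33: x=[4.4398] v=[-3.4056]
Step 34: x=[4.2763] v=[-3.2707]
Step 35: x=[4.1202] v=[-3.1225]
Step 36: x=[3.9721] v=[-2.9616]
Step 37: x=[3.8327] v=[-2.7887]
Step 38: x=[3.7025] v=[-2.6045]
Step 39: x=[3.5820] v=[-2.4097]
Step 40: x=[3.4717] v=[-2.2051]
Step 41: x=[3.3721] v=[-1.9916]
Step 42: x=[3.2836] v=[-1.7700]
Step 43: x=[3.2065] v=[-1.5412]
Step 44: x=[3.1412] v=[-1.3061]
Step 45: x=[3.0879] v=[-1.0657]
Step 46: x=[3.0469] v=[-0.8210]
Step 47: x=[3.0183] v=[-0.5729]
Step 48: x=[3.0022] v=[-0.3225]
Step 49: x=[2.9987] v=[-0.0708]
Step 50: x=[3.0078] v=[0.1812]
First v>=0 after going negative at step 50, time=2.5000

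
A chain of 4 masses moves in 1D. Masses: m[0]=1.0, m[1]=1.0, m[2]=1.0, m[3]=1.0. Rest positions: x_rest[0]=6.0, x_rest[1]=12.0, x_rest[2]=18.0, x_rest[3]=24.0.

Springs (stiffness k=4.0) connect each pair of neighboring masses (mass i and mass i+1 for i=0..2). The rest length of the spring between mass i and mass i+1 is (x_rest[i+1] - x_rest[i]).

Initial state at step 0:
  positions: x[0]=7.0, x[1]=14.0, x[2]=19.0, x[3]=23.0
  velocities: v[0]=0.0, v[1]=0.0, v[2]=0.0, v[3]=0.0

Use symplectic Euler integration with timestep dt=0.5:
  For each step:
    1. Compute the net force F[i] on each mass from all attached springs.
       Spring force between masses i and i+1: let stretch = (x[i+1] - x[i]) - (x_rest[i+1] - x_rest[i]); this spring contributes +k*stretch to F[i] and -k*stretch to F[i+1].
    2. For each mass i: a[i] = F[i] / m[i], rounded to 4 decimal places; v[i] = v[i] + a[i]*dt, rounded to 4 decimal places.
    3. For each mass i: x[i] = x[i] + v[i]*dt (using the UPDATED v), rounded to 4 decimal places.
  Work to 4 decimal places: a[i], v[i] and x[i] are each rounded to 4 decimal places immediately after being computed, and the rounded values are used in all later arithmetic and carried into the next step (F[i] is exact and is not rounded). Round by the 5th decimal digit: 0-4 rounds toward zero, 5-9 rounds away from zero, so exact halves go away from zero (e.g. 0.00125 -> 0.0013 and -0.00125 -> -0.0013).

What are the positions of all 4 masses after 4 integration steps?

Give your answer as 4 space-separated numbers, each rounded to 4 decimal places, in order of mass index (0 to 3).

Answer: 5.0000 13.0000 20.0000 25.0000

Derivation:
Step 0: x=[7.0000 14.0000 19.0000 23.0000] v=[0.0000 0.0000 0.0000 0.0000]
Step 1: x=[8.0000 12.0000 18.0000 25.0000] v=[2.0000 -4.0000 -2.0000 4.0000]
Step 2: x=[7.0000 12.0000 18.0000 26.0000] v=[-2.0000 0.0000 0.0000 2.0000]
Step 3: x=[5.0000 13.0000 20.0000 25.0000] v=[-4.0000 2.0000 4.0000 -2.0000]
Step 4: x=[5.0000 13.0000 20.0000 25.0000] v=[0.0000 0.0000 0.0000 0.0000]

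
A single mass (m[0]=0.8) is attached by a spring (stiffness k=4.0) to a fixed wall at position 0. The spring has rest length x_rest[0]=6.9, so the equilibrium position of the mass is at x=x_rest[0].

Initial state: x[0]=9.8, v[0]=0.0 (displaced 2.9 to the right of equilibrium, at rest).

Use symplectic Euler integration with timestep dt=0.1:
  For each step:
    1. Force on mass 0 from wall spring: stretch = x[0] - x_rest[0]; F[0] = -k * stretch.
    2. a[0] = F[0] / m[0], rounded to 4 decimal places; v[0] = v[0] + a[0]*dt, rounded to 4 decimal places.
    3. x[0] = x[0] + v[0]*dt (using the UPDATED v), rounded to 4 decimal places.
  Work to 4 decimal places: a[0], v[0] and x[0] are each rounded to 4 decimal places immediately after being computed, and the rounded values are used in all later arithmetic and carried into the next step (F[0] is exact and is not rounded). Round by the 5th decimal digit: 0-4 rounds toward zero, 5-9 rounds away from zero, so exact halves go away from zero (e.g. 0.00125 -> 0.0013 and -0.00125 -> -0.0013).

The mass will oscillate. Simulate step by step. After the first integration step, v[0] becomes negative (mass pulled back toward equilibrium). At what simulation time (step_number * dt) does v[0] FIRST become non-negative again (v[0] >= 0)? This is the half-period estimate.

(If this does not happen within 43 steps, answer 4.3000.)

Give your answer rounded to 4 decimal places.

Step 0: x=[9.8000] v=[0.0000]
Step 1: x=[9.6550] v=[-1.4500]
Step 2: x=[9.3723] v=[-2.8275]
Step 3: x=[8.9659] v=[-4.0637]
Step 4: x=[8.4562] v=[-5.0967]
Step 5: x=[7.8687] v=[-5.8748]
Step 6: x=[7.2328] v=[-6.3592]
Step 7: x=[6.5802] v=[-6.5256]
Step 8: x=[5.9436] v=[-6.3657]
Step 9: x=[5.3549] v=[-5.8875]
Step 10: x=[4.8434] v=[-5.1150]
Step 11: x=[4.4347] v=[-4.0867]
Step 12: x=[4.1493] v=[-2.8541]
Step 13: x=[4.0014] v=[-1.4788]
Step 14: x=[3.9985] v=[-0.0295]
Step 15: x=[4.1406] v=[1.4213]
First v>=0 after going negative at step 15, time=1.5000

Answer: 1.5000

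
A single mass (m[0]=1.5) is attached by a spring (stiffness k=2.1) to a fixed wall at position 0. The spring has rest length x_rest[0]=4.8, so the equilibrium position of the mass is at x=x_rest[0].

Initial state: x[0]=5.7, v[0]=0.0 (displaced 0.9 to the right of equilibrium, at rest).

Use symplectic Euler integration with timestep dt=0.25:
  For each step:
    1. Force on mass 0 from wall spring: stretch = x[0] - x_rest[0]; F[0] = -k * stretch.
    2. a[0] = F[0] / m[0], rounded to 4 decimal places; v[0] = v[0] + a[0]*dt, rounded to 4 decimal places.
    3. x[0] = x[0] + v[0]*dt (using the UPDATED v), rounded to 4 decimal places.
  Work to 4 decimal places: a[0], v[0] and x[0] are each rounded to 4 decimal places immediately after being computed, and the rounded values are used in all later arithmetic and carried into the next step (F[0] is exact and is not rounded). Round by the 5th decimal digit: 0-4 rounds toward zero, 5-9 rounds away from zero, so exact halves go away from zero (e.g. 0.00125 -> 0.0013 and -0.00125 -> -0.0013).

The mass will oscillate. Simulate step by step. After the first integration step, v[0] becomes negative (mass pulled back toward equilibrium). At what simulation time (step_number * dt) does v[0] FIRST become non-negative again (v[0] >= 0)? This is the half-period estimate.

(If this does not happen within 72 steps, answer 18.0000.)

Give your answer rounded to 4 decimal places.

Answer: 2.7500

Derivation:
Step 0: x=[5.7000] v=[0.0000]
Step 1: x=[5.6213] v=[-0.3150]
Step 2: x=[5.4707] v=[-0.6025]
Step 3: x=[5.2614] v=[-0.8373]
Step 4: x=[5.0117] v=[-0.9988]
Step 5: x=[4.7435] v=[-1.0729]
Step 6: x=[4.4802] v=[-1.0531]
Step 7: x=[4.2449] v=[-0.9412]
Step 8: x=[4.0582] v=[-0.7469]
Step 9: x=[3.9364] v=[-0.4873]
Step 10: x=[3.8901] v=[-0.1851]
Step 11: x=[3.9235] v=[0.1334]
First v>=0 after going negative at step 11, time=2.7500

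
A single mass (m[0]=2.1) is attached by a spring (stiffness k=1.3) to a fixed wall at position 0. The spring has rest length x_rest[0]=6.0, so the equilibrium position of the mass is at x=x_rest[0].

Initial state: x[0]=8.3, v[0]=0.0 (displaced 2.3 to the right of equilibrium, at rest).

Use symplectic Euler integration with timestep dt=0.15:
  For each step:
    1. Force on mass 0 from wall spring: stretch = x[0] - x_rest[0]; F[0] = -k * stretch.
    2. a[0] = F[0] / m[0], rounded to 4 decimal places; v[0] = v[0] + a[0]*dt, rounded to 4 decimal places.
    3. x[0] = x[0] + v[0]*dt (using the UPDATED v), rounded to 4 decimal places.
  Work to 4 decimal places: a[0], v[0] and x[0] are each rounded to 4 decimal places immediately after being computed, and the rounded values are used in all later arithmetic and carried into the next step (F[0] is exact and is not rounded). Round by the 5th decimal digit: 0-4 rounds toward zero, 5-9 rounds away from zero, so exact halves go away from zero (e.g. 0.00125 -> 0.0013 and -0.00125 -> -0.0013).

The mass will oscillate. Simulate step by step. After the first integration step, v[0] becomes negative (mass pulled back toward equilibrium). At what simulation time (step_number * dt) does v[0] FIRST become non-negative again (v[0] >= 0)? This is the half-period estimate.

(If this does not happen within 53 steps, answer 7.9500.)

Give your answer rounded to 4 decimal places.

Step 0: x=[8.3000] v=[0.0000]
Step 1: x=[8.2680] v=[-0.2136]
Step 2: x=[8.2044] v=[-0.4242]
Step 3: x=[8.1101] v=[-0.6289]
Step 4: x=[7.9864] v=[-0.8248]
Step 5: x=[7.8350] v=[-1.0093]
Step 6: x=[7.6580] v=[-1.1797]
Step 7: x=[7.4579] v=[-1.3337]
Step 8: x=[7.2375] v=[-1.4691]
Step 9: x=[6.9999] v=[-1.5840]
Step 10: x=[6.7484] v=[-1.6769]
Step 11: x=[6.4864] v=[-1.7464]
Step 12: x=[6.2177] v=[-1.7916]
Step 13: x=[5.9459] v=[-1.8118]
Step 14: x=[5.6749] v=[-1.8068]
Step 15: x=[5.4084] v=[-1.7766]
Step 16: x=[5.1501] v=[-1.7217]
Step 17: x=[4.9037] v=[-1.6428]
Step 18: x=[4.6726] v=[-1.5410]
Step 19: x=[4.4599] v=[-1.4177]
Step 20: x=[4.2687] v=[-1.2747]
Step 21: x=[4.1016] v=[-1.1139]
Step 22: x=[3.9610] v=[-0.9376]
Step 23: x=[3.8488] v=[-0.7483]
Step 24: x=[3.7665] v=[-0.5485]
Step 25: x=[3.7153] v=[-0.3411]
Step 26: x=[3.6960] v=[-0.1290]
Step 27: x=[3.7087] v=[0.0849]
First v>=0 after going negative at step 27, time=4.0500

Answer: 4.0500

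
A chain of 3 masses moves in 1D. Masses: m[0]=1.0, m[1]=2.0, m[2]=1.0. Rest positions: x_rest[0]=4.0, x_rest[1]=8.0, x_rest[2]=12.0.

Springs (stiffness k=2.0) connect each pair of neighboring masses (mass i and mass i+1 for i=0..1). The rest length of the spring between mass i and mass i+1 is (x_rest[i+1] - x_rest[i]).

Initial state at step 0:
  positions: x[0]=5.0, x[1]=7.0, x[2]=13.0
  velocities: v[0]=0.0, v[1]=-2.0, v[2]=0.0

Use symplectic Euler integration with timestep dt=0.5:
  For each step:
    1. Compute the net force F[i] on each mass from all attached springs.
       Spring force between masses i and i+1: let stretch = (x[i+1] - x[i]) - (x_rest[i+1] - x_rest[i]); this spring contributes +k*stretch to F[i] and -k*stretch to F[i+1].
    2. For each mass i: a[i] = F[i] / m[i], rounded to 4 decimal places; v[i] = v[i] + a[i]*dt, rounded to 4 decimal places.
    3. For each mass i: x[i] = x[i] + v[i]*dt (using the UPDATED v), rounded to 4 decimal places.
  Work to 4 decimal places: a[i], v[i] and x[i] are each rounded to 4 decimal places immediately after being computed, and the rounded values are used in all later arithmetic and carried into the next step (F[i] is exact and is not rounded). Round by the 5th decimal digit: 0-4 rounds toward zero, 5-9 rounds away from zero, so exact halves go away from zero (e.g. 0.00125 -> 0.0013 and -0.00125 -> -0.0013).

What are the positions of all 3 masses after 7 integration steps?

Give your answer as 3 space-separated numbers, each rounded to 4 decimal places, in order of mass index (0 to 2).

Step 0: x=[5.0000 7.0000 13.0000] v=[0.0000 -2.0000 0.0000]
Step 1: x=[4.0000 7.0000 12.0000] v=[-2.0000 0.0000 -2.0000]
Step 2: x=[2.5000 7.5000 10.5000] v=[-3.0000 1.0000 -3.0000]
Step 3: x=[1.5000 7.5000 9.5000] v=[-2.0000 0.0000 -2.0000]
Step 4: x=[1.5000 6.5000 9.5000] v=[0.0000 -2.0000 0.0000]
Step 5: x=[2.0000 5.0000 10.0000] v=[1.0000 -3.0000 1.0000]
Step 6: x=[2.0000 4.0000 10.0000] v=[0.0000 -2.0000 0.0000]
Step 7: x=[1.0000 4.0000 9.0000] v=[-2.0000 0.0000 -2.0000]

Answer: 1.0000 4.0000 9.0000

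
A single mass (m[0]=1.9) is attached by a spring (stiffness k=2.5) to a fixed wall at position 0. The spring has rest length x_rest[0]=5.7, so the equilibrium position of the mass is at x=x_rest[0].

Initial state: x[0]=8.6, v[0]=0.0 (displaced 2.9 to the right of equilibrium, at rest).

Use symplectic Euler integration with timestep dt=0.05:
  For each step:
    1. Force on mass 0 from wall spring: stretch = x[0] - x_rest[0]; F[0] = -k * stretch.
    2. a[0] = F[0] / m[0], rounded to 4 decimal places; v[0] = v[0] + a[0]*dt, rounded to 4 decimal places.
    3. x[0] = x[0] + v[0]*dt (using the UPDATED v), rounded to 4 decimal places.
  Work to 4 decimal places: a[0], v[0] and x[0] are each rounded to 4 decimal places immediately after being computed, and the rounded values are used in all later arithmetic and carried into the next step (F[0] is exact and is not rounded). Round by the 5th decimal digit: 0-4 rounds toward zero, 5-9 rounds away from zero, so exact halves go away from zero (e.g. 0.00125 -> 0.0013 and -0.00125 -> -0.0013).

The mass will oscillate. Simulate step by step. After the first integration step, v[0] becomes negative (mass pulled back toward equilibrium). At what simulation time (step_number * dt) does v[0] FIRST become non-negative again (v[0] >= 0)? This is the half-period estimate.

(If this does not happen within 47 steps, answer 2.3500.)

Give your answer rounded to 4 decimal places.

Answer: 2.3500

Derivation:
Step 0: x=[8.6000] v=[0.0000]
Step 1: x=[8.5905] v=[-0.1908]
Step 2: x=[8.5715] v=[-0.3810]
Step 3: x=[8.5430] v=[-0.5699]
Step 4: x=[8.5052] v=[-0.7569]
Step 5: x=[8.4581] v=[-0.9415]
Step 6: x=[8.4020] v=[-1.1230]
Step 7: x=[8.3370] v=[-1.3008]
Step 8: x=[8.2633] v=[-1.4743]
Step 9: x=[8.1812] v=[-1.6429]
Step 10: x=[8.0909] v=[-1.8061]
Step 11: x=[7.9927] v=[-1.9634]
Step 12: x=[7.8870] v=[-2.1142]
Step 13: x=[7.7741] v=[-2.2581]
Step 14: x=[7.6544] v=[-2.3946]
Step 15: x=[7.5282] v=[-2.5232]
Step 16: x=[7.3960] v=[-2.6435]
Step 17: x=[7.2582] v=[-2.7551]
Step 18: x=[7.1153] v=[-2.8576]
Step 19: x=[6.9678] v=[-2.9507]
Step 20: x=[6.8161] v=[-3.0341]
Step 21: x=[6.6607] v=[-3.1075]
Step 22: x=[6.5022] v=[-3.1707]
Step 23: x=[6.3410] v=[-3.2235]
Step 24: x=[6.1777] v=[-3.2657]
Step 25: x=[6.0128] v=[-3.2971]
Step 26: x=[5.8469] v=[-3.3177]
Step 27: x=[5.6805] v=[-3.3274]
Step 28: x=[5.5142] v=[-3.3261]
Step 29: x=[5.3485] v=[-3.3139]
Step 30: x=[5.1840] v=[-3.2908]
Step 31: x=[5.0212] v=[-3.2569]
Step 32: x=[4.8606] v=[-3.2122]
Step 33: x=[4.7028] v=[-3.1570]
Step 34: x=[4.5482] v=[-3.0914]
Step 35: x=[4.3974] v=[-3.0156]
Step 36: x=[4.2509] v=[-2.9299]
Step 37: x=[4.1092] v=[-2.8346]
Step 38: x=[3.9727] v=[-2.7299]
Step 39: x=[3.8419] v=[-2.6163]
Step 40: x=[3.7172] v=[-2.4941]
Step 41: x=[3.5990] v=[-2.3637]
Step 42: x=[3.4877] v=[-2.2255]
Step 43: x=[3.3837] v=[-2.0800]
Step 44: x=[3.2873] v=[-1.9276]
Step 45: x=[3.1989] v=[-1.7689]
Step 46: x=[3.1187] v=[-1.6044]
Step 47: x=[3.0470] v=[-1.4346]
v[0] did not become non-negative within 47 steps; using fallback time=2.3500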